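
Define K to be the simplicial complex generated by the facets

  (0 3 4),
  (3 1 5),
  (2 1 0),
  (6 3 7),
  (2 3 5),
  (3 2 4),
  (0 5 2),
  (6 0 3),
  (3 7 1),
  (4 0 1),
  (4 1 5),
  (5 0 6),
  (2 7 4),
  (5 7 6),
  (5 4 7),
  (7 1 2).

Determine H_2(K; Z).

Take the total order 0 < 1 < 2 < 3 < 4 < 5 < 6 < 7 on the vertex set. Then K (dimension 2) consists of the simplices:

  0-simplices (8): [0], [1], [2], [3], [4], [5], [6], [7]
  1-simplices (24): (24 of them)
  2-simplices (16): [0,1,2], [0,1,4], [0,2,5], [0,3,4], [0,3,6], [0,5,6], [1,2,7], [1,3,5], [1,3,7], [1,4,5], [2,3,4], [2,3,5], [2,4,7], [3,6,7], [4,5,7], [5,6,7]

Hence C_0 ≅ Z^8, C_1 ≅ Z^24, C_2 ≅ Z^16.

Boundary ∂_1: C_1 → C_0 maps an edge to its endpoints' difference, ∂[p,q] = q − p. For instance
  ∂[2,3] = [3] − [2].
The 8×24 boundary matrix has rank 7 and Smith normal form diag(1,1,1,1,1,1,1).

The boundary map ∂_2: C_2 → C_1 acts by ∂[p,q,r] = [q,r] − [p,r] + [p,q]. For instance
  ∂[2,3,4] = [3,4] − [2,4] + [2,3],
  ∂[5,6,7] = [6,7] − [5,7] + [5,6].
The 24×16 boundary matrix has rank 15 and Smith normal form diag(1,1,1,1,1,1,1,1,1,1,1,1,1,1,1).

Now H_k = ker ∂_k / im ∂_{k+1}, so:

  H_2: rank ker ∂_2 − rank ∂_3 = (16 − 15) − 0 = 1, and there is no ∂_3, so H_2 = Z.

H_2 ≅ Z.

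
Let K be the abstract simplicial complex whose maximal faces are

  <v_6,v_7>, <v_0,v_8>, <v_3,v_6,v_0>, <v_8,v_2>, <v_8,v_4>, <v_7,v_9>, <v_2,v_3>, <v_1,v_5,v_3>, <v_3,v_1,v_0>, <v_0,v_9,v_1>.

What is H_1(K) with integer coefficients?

We work with the vertex ordering v_0 < v_1 < v_2 < v_3 < v_4 < v_5 < v_6 < v_7 < v_8 < v_9. The simplices of K, each written with vertices in increasing order, are:

  0-simplices (10): [v_0], [v_1], [v_2], [v_3], [v_4], [v_5], [v_6], [v_7], [v_8], [v_9]
  1-simplices (15): (15 of them)
  2-simplices (4): [v_0,v_1,v_3], [v_0,v_1,v_9], [v_0,v_3,v_6], [v_1,v_3,v_5]

giving chain groups C_0 ≅ Z^10, C_1 ≅ Z^15, C_2 ≅ Z^4.

The boundary map ∂_1: C_1 → C_0 sends each edge [p,q] (with p < q) to q − p.
This gives a 10×15 integer matrix of rank 9; reducing to Smith normal form yields diagonal entries (1,1,1,1,1,1,1,1,1).

Boundary ∂_2: C_2 → C_1 acts by ∂[p,q,r] = [q,r] − [p,r] + [p,q]. For instance
  ∂[v_0,v_1,v_3] = [v_1,v_3] − [v_0,v_3] + [v_0,v_1],
  ∂[v_0,v_3,v_6] = [v_3,v_6] − [v_0,v_6] + [v_0,v_3].
This gives a 15×4 integer matrix of rank 4; reducing to Smith normal form yields diagonal entries (1,1,1,1).

Now H_k = ker ∂_k / im ∂_{k+1}, so:

  H_1: rank ker ∂_1 − rank ∂_2 = (15 − 9) − 4 = 2, and the invariant factors of ∂_2 are all 1, so H_1 ≅ Z^2.

H_1 ≅ Z^2.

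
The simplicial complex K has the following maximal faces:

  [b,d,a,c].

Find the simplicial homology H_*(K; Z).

We work with the vertex ordering a < b < c < d. The simplices of K, each written with vertices in increasing order, are:

  0-simplices (4): a, b, c, d
  1-simplices (6): ab, ac, ad, bc, bd, cd
  2-simplices (4): abc, abd, acd, bcd
  3-simplices (1): abcd

so the chain groups are C_0 ≅ Z^4, C_1 ≅ Z^6, C_2 ≅ Z^4, C_3 ≅ Z^1.

The boundary map ∂_1: C_1 → C_0 maps an edge to its endpoints' difference, ∂[p,q] = q − p.
The 4×6 boundary matrix has rank 3 and Smith normal form diag(1,1,1).

∂_2: C_2 → C_1 sends each 2-simplex [p,q,r] to [q,r] − [p,r] + [p,q]. For instance
  ∂abd = bd − ad + ab,
  ∂bcd = cd − bd + bc.
The resulting 6×4 matrix has rank 3, and its Smith normal form has invariant factors (1,1,1).

The boundary map ∂_3: C_3 → C_2 sends each 3-simplex σ to the alternating sum Σ_i (−1)^i (σ with its i-th vertex removed). For instance
  ∂abcd = bcd − acd + abd − abc.
This gives a 4×1 integer matrix of rank 1; reducing to Smith normal form yields diagonal entries (1).

Now H_k = ker ∂_k / im ∂_{k+1}, so:

  H_0: rank C_0 − rank ∂_1 = 4 − 3 = 1, and the invariant factors of ∂_1 are all 1, so H_0 ≅ Z.
  H_1: rank ker ∂_1 − rank ∂_2 = (6 − 3) − 3 = 0, and the invariant factors of ∂_2 are all 1, so H_1 ≅ 0.
  H_2: rank ker ∂_2 − rank ∂_3 = (4 − 3) − 1 = 0, and the invariant factors of ∂_3 are all 1, so H_2 ≅ 0.
  H_3: rank ker ∂_3 − rank ∂_4 = (1 − 1) − 0 = 0, and there is no ∂_4, so H_3 ≅ 0.

H_0 = Z,  H_1 = 0,  H_2 = 0,  H_3 = 0.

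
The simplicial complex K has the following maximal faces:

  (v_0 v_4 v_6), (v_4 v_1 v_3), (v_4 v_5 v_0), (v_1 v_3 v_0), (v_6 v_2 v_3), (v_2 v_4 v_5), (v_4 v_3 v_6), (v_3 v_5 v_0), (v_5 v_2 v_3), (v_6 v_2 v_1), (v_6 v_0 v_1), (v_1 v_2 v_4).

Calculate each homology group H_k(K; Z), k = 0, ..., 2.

H_0 = Z,  H_1 = Z/2,  H_2 = 0.

Order the vertices as v_0 < v_1 < v_2 < v_3 < v_4 < v_5 < v_6. Listing each simplex with vertices in this order, K has dimension 2 with simplices:

  0-simplices (7): [v_0], [v_1], [v_2], [v_3], [v_4], [v_5], [v_6]
  1-simplices (18): (18 of them)
  2-simplices (12): (12 of them)

so the chain groups are C_0 ≅ Z^7, C_1 ≅ Z^18, C_2 ≅ Z^12.

The boundary map ∂_1: C_1 → C_0 is given by ∂[p,q] = [q] − [p]. For instance
  ∂[v_1,v_4] = [v_4] − [v_1].
The 7×18 boundary matrix has rank 6 and Smith normal form diag(1,1,1,1,1,1).

∂_2: C_2 → C_1 acts by ∂[p,q,r] = [q,r] − [p,r] + [p,q]. For instance
  ∂[v_0,v_1,v_6] = [v_1,v_6] − [v_0,v_6] + [v_0,v_1],
  ∂[v_3,v_4,v_6] = [v_4,v_6] − [v_3,v_6] + [v_3,v_4].
The resulting 18×12 matrix has rank 12, and its Smith normal form has invariant factors (1,1,1,1,1,1,1,1,1,1,1,2).

Now H_k = ker ∂_k / im ∂_{k+1}, so:

  H_0: rank C_0 − rank ∂_1 = 7 − 6 = 1, and the invariant factors of ∂_1 are all 1, so H_0 ≅ Z.
  H_1: rank ker ∂_1 − rank ∂_2 = (18 − 6) − 12 = 0, and ∂_2 has invariant factor 2 > 1, so H_1 ≅ Z/2.
  H_2: rank ker ∂_2 − rank ∂_3 = (12 − 12) − 0 = 0, and there is no ∂_3, so H_2 ≅ 0.

As a check, the Euler characteristic is 7 − 18 + 12 = 1, which agrees with 1 − 0 + 0 = 1.
(K is a triangulation of the real projective plane RP^2.)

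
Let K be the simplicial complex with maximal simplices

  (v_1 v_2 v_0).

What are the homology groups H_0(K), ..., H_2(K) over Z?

H_0 = Z,  H_1 = 0,  H_2 = 0.

Order the vertices as v_0 < v_1 < v_2. Listing each simplex with vertices in this order, K has dimension 2 with simplices:

  0-simplices (3): [v_0], [v_1], [v_2]
  1-simplices (3): [v_0,v_1], [v_0,v_2], [v_1,v_2]
  2-simplices (1): [v_0,v_1,v_2]

giving chain groups C_0 ≅ Z^3, C_1 ≅ Z^3, C_2 ≅ Z^1.

Boundary ∂_1: C_1 → C_0 maps an edge to its endpoints' difference, ∂[p,q] = q − p. For instance
  ∂[v_0,v_1] = [v_1] − [v_0].
As a 3×3 matrix over Z this has rank 2, with invariant factors (1,1).

Boundary ∂_2: C_2 → C_1 maps a triangle to the signed sum of its edges. For instance
  ∂[v_0,v_1,v_2] = [v_1,v_2] − [v_0,v_2] + [v_0,v_1].
The 3×1 boundary matrix has rank 1 and Smith normal form diag(1).

Reading off H_k = ker ∂_k / im ∂_{k+1}:

  H_0: rank C_0 − rank ∂_1 = 3 − 2 = 1, and the invariant factors of ∂_1 are all 1, so H_0 ≅ Z.
  H_1: rank ker ∂_1 − rank ∂_2 = (3 − 2) − 1 = 0, and the invariant factors of ∂_2 are all 1, so H_1 ≅ 0.
  H_2: rank ker ∂_2 − rank ∂_3 = (1 − 1) − 0 = 0, and there is no ∂_3, so H_2 ≅ 0.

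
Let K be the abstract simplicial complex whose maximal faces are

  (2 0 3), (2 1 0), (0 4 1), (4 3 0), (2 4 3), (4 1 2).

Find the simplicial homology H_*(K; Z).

Fix the vertex order 0 < 1 < 2 < 3 < 4 and write every simplex with vertices in increasing order. Then dim K = 2 and the simplices of K are:

  0-simplices (5): [0], [1], [2], [3], [4]
  1-simplices (9): [0,1], [0,2], [0,3], [0,4], [1,2], [1,4], [2,3], [2,4], [3,4]
  2-simplices (6): [0,1,2], [0,1,4], [0,2,3], [0,3,4], [1,2,4], [2,3,4]

Hence C_0 ≅ Z^5, C_1 ≅ Z^9, C_2 ≅ Z^6.

Boundary ∂_1: C_1 → C_0 is given by ∂[p,q] = [q] − [p]. For instance
  ∂[3,4] = [4] − [3].
The resulting 5×9 matrix has rank 4, and its Smith normal form has invariant factors (1,1,1,1).

Boundary ∂_2: C_2 → C_1 acts by ∂[p,q,r] = [q,r] − [p,r] + [p,q]. For instance
  ∂[2,3,4] = [3,4] − [2,4] + [2,3],
  ∂[0,3,4] = [3,4] − [0,4] + [0,3].
The 9×6 boundary matrix has rank 5 and Smith normal form diag(1,1,1,1,1).

Now H_k = ker ∂_k / im ∂_{k+1}, so:

  H_0: rank C_0 − rank ∂_1 = 5 − 4 = 1, and the invariant factors of ∂_1 are all 1, so H_0 ≅ Z.
  H_1: rank ker ∂_1 − rank ∂_2 = (9 − 4) − 5 = 0, and the invariant factors of ∂_2 are all 1, so H_1 ≅ 0.
  H_2: rank ker ∂_2 − rank ∂_3 = (6 − 5) − 0 = 1, and there is no ∂_3, so H_2 ≅ Z.

As a check, the Euler characteristic is 5 − 9 + 6 = 2, which agrees with 1 − 0 + 1 = 2.

H_0 ≅ Z,  H_1 = 0,  H_2 ≅ Z.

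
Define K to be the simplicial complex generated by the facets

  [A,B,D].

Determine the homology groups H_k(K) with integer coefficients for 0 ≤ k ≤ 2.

H_0 = Z,  H_1 = 0,  H_2 = 0.

Order the vertices as A < B < D. Listing each simplex with vertices in this order, K has dimension 2 with simplices:

  0-simplices (3): A, B, D
  1-simplices (3): AB, AD, BD
  2-simplices (1): ABD

so the chain groups are C_0 ≅ Z^3, C_1 ≅ Z^3, C_2 ≅ Z^1.

The boundary map ∂_1: C_1 → C_0 maps an edge to its endpoints' difference, ∂[p,q] = q − p.
The resulting 3×3 matrix has rank 2, and its Smith normal form has invariant factors (1,1).

∂_2: C_2 → C_1 acts by ∂[p,q,r] = [q,r] − [p,r] + [p,q]. For instance
  ∂ABD = BD − AD + AB.
The 3×1 boundary matrix has rank 1 and Smith normal form diag(1).

From H_k ≅ ker(∂_k) / im(∂_{k+1}) we obtain:

  H_0: rank C_0 − rank ∂_1 = 3 − 2 = 1, and the invariant factors of ∂_1 are all 1, so H_0 ≅ Z.
  H_1: rank ker ∂_1 − rank ∂_2 = (3 − 2) − 1 = 0, and the invariant factors of ∂_2 are all 1, so H_1 ≅ 0.
  H_2: rank ker ∂_2 − rank ∂_3 = (1 − 1) − 0 = 0, and there is no ∂_3, so H_2 ≅ 0.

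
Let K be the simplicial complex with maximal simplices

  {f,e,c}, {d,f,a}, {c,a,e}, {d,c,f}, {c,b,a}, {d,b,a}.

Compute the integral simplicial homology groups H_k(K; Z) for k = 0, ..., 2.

Fix the vertex order a < b < c < d < e < f and write every simplex with vertices in increasing order. Then dim K = 2 and the simplices of K are:

  0-simplices (6): a, b, c, d, e, f
  1-simplices (12): ab, ac, ad, ae, af, bc, bd, cd, ce, cf, df, ef
  2-simplices (6): abc, abd, ace, adf, cdf, cef

Hence C_0 ≅ Z^6, C_1 ≅ Z^12, C_2 ≅ Z^6.

The boundary map ∂_1: C_1 → C_0 maps an edge to its endpoints' difference, ∂[p,q] = q − p. For instance
  ∂ef = f − e.
The resulting 6×12 matrix has rank 5, and its Smith normal form has invariant factors (1,1,1,1,1).

The boundary map ∂_2: C_2 → C_1 sends each 2-simplex [p,q,r] to [q,r] − [p,r] + [p,q]. For instance
  ∂cdf = df − cf + cd,
  ∂abc = bc − ac + ab.
This gives a 12×6 integer matrix of rank 6; reducing to Smith normal form yields diagonal entries (1,1,1,1,1,1).

Reading off H_k = ker ∂_k / im ∂_{k+1}:

  H_0: rank C_0 − rank ∂_1 = 6 − 5 = 1, and the invariant factors of ∂_1 are all 1, so H_0 ≅ Z.
  H_1: rank ker ∂_1 − rank ∂_2 = (12 − 5) − 6 = 1, and the invariant factors of ∂_2 are all 1, so H_1 ≅ Z.
  H_2: rank ker ∂_2 − rank ∂_3 = (6 − 6) − 0 = 0, and there is no ∂_3, so H_2 ≅ 0.

H_0 = Z,  H_1 = Z,  H_2 = 0.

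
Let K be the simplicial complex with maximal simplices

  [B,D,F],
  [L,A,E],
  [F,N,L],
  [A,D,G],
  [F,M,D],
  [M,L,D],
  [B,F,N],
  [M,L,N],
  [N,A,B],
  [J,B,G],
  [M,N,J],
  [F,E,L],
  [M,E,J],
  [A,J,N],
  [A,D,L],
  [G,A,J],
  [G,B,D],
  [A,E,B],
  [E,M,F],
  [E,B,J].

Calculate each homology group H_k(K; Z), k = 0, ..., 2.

Take the total order A < B < D < E < F < G < J < L < M < N on the vertex set. Then K (dimension 2) consists of the simplices:

  0-simplices (10): A, B, D, E, F, G, J, L, M, N
  1-simplices (30): AB, AD, AE, AG, AJ, AL, AN, BD, BE, BF, BG, BJ, BN, DF, DG, DL, DM, EF, EJ, EL, EM, FL, FM, FN, GJ, JM, JN, LM, LN, MN
  2-simplices (20): ABE, ABN, ADG, ADL, AEL, AGJ, AJN, BDF, BDG, BEJ, BFN, BGJ, DFM, DLM, EFL, EFM, EJM, FLN, JMN, LMN

Hence C_0 ≅ Z^10, C_1 ≅ Z^30, C_2 ≅ Z^20.

Boundary ∂_1: C_1 → C_0 is given by ∂[p,q] = [q] − [p].
This gives a 10×30 integer matrix of rank 9; reducing to Smith normal form yields diagonal entries (1,1,1,1,1,1,1,1,1).

∂_2: C_2 → C_1 sends each 2-simplex [p,q,r] to [q,r] − [p,r] + [p,q]. For instance
  ∂FLN = LN − FN + FL,
  ∂EJM = JM − EM + EJ.
As a 30×20 matrix over Z this has rank 20, with invariant factors (1,1,1,1,1,1,1,1,1,1,1,1,1,1,1,1,1,1,1,2).

Computing H_k = (kernel of ∂_k) / (image of ∂_{k+1}):

  H_0: rank C_0 − rank ∂_1 = 10 − 9 = 1, and the invariant factors of ∂_1 are all 1, so H_0 ≅ Z.
  H_1: rank ker ∂_1 − rank ∂_2 = (30 − 9) − 20 = 1, and ∂_2 has invariant factor 2 > 1, so H_1 ≅ Z ⊕ Z_2.
  H_2: rank ker ∂_2 − rank ∂_3 = (20 − 20) − 0 = 0, and there is no ∂_3, so H_2 ≅ 0.

As a check, the Euler characteristic is 10 − 30 + 20 = 0, which agrees with 1 − 1 + 0 = 0.

H_0 ≅ Z,  H_1 ≅ Z ⊕ Z_2,  H_2 = 0.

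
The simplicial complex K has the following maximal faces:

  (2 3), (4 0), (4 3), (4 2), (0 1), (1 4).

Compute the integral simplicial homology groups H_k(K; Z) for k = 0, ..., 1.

We work with the vertex ordering 0 < 1 < 2 < 3 < 4. The simplices of K, each written with vertices in increasing order, are:

  0-simplices (5): [0], [1], [2], [3], [4]
  1-simplices (6): [0,1], [0,4], [1,4], [2,3], [2,4], [3,4]

giving chain groups C_0 ≅ Z^5, C_1 ≅ Z^6.

Boundary ∂_1: C_1 → C_0 maps an edge to its endpoints' difference, ∂[p,q] = q − p.
As a 5×6 matrix over Z this has rank 4, with invariant factors (1,1,1,1).

Computing H_k = (kernel of ∂_k) / (image of ∂_{k+1}):

  H_0: rank C_0 − rank ∂_1 = 5 − 4 = 1, and the invariant factors of ∂_1 are all 1, so H_0 = Z.
  H_1: rank ker ∂_1 − rank ∂_2 = (6 − 4) − 0 = 2, and there is no ∂_2, so H_1 = Z^2.

H_0 ≅ Z,  H_1 ≅ Z^2.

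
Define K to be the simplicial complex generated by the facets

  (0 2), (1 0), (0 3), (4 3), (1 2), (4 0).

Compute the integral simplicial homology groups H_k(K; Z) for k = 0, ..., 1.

Fix the vertex order 0 < 1 < 2 < 3 < 4 and write every simplex with vertices in increasing order. Then dim K = 1 and the simplices of K are:

  0-simplices (5): [0], [1], [2], [3], [4]
  1-simplices (6): [0,1], [0,2], [0,3], [0,4], [1,2], [3,4]

so the chain groups are C_0 ≅ Z^5, C_1 ≅ Z^6.

∂_1: C_1 → C_0 sends each edge [p,q] (with p < q) to q − p. For instance
  ∂[0,1] = [1] − [0].
As a 5×6 matrix over Z this has rank 4, with invariant factors (1,1,1,1).

Reading off H_k = ker ∂_k / im ∂_{k+1}:

  H_0: rank C_0 − rank ∂_1 = 5 − 4 = 1, and the invariant factors of ∂_1 are all 1, so H_0 = Z.
  H_1: rank ker ∂_1 − rank ∂_2 = (6 − 4) − 0 = 2, and there is no ∂_2, so H_1 = Z^2.

H_0 = Z,  H_1 = Z^2.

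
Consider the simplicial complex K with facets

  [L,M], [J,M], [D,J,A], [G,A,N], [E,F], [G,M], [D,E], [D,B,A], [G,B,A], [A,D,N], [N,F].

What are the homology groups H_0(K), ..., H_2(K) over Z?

H_0 ≅ Z,  H_1 ≅ Z^2,  H_2 = 0.

Order the vertices as A < B < D < E < F < G < J < L < M < N. Listing each simplex with vertices in this order, K has dimension 2 with simplices:

  0-simplices (10): A, B, D, E, F, G, J, L, M, N
  1-simplices (16): AB, AD, AG, AJ, AN, BD, BG, DE, DJ, DN, EF, FN, GM, GN, JM, LM
  2-simplices (5): ABD, ABG, ADJ, ADN, AGN

giving chain groups C_0 ≅ Z^10, C_1 ≅ Z^16, C_2 ≅ Z^5.

The boundary map ∂_1: C_1 → C_0 maps an edge to its endpoints' difference, ∂[p,q] = q − p.
The 10×16 boundary matrix has rank 9 and Smith normal form diag(1,1,1,1,1,1,1,1,1).

Boundary ∂_2: C_2 → C_1 sends each 2-simplex [p,q,r] to [q,r] − [p,r] + [p,q]. For instance
  ∂ABD = BD − AD + AB,
  ∂AGN = GN − AN + AG.
This gives a 16×5 integer matrix of rank 5; reducing to Smith normal form yields diagonal entries (1,1,1,1,1).

From H_k ≅ ker(∂_k) / im(∂_{k+1}) we obtain:

  H_0: rank C_0 − rank ∂_1 = 10 − 9 = 1, and the invariant factors of ∂_1 are all 1, so H_0 ≅ Z.
  H_1: rank ker ∂_1 − rank ∂_2 = (16 − 9) − 5 = 2, and the invariant factors of ∂_2 are all 1, so H_1 ≅ Z^2.
  H_2: rank ker ∂_2 − rank ∂_3 = (5 − 5) − 0 = 0, and there is no ∂_3, so H_2 ≅ 0.

As a check, the Euler characteristic is 10 − 16 + 5 = -1, which agrees with 1 − 2 + 0 = -1.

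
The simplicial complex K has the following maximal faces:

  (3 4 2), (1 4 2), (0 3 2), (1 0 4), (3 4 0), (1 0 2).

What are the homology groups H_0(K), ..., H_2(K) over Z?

We work with the vertex ordering 0 < 1 < 2 < 3 < 4. The simplices of K, each written with vertices in increasing order, are:

  0-simplices (5): [0], [1], [2], [3], [4]
  1-simplices (9): [0,1], [0,2], [0,3], [0,4], [1,2], [1,4], [2,3], [2,4], [3,4]
  2-simplices (6): [0,1,2], [0,1,4], [0,2,3], [0,3,4], [1,2,4], [2,3,4]

Hence C_0 ≅ Z^5, C_1 ≅ Z^9, C_2 ≅ Z^6.

∂_1: C_1 → C_0 is given by ∂[p,q] = [q] − [p]. For instance
  ∂[3,4] = [4] − [3].
As a 5×9 matrix over Z this has rank 4, with invariant factors (1,1,1,1).

The boundary map ∂_2: C_2 → C_1 maps a triangle to the signed sum of its edges. For instance
  ∂[0,2,3] = [2,3] − [0,3] + [0,2],
  ∂[0,1,2] = [1,2] − [0,2] + [0,1].
The 9×6 boundary matrix has rank 5 and Smith normal form diag(1,1,1,1,1).

Now H_k = ker ∂_k / im ∂_{k+1}, so:

  H_0: rank C_0 − rank ∂_1 = 5 − 4 = 1, and the invariant factors of ∂_1 are all 1, so H_0 ≅ Z.
  H_1: rank ker ∂_1 − rank ∂_2 = (9 − 4) − 5 = 0, and the invariant factors of ∂_2 are all 1, so H_1 ≅ 0.
  H_2: rank ker ∂_2 − rank ∂_3 = (6 − 5) − 0 = 1, and there is no ∂_3, so H_2 ≅ Z.

H_0 = Z,  H_1 = 0,  H_2 = Z.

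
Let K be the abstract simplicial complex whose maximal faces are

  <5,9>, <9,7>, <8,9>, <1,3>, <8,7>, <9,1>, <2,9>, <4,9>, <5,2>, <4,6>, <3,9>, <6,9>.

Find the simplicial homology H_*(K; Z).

We work with the vertex ordering 1 < 2 < 3 < 4 < 5 < 6 < 7 < 8 < 9. The simplices of K, each written with vertices in increasing order, are:

  0-simplices (9): [1], [2], [3], [4], [5], [6], [7], [8], [9]
  1-simplices (12): [1,3], [1,9], [2,5], [2,9], [3,9], [4,6], [4,9], [5,9], [6,9], [7,8], [7,9], [8,9]

so the chain groups are C_0 ≅ Z^9, C_1 ≅ Z^12.

∂_1: C_1 → C_0 maps an edge to its endpoints' difference, ∂[p,q] = q − p. For instance
  ∂[6,9] = [9] − [6].
The 9×12 boundary matrix has rank 8 and Smith normal form diag(1,1,1,1,1,1,1,1).

Computing H_k = (kernel of ∂_k) / (image of ∂_{k+1}):

  H_0: rank C_0 − rank ∂_1 = 9 − 8 = 1, and the invariant factors of ∂_1 are all 1, so H_0 = Z.
  H_1: rank ker ∂_1 − rank ∂_2 = (12 − 8) − 0 = 4, and there is no ∂_2, so H_1 = Z^4.

H_0 = Z,  H_1 = Z^4.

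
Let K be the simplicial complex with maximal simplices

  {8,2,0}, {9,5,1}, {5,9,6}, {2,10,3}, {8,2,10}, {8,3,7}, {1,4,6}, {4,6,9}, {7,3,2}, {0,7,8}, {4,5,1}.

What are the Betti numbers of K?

b_0 = 2, b_1 = 2, b_2 = 0.

Fix the vertex order 0 < 1 < 2 < 3 < 4 < 5 < 6 < 7 < 8 < 9 < 10 and write every simplex with vertices in increasing order. Then dim K = 2 and the simplices of K are:

  0-simplices (11): [0], [1], [2], [3], [4], [5], [6], [7], [8], [9], [10]
  1-simplices (22): [0,2], [0,7], [0,8], [1,4], [1,5], [1,6], [1,9], [2,3], [2,7], [2,8], [2,10], [3,7], [3,8], [3,10], [4,5], [4,6], [4,9], [5,6], [5,9], [6,9], [7,8], [8,10]
  2-simplices (11): [0,2,8], [0,7,8], [1,4,5], [1,4,6], [1,5,9], [2,3,7], [2,3,10], [2,8,10], [3,7,8], [4,6,9], [5,6,9]

so the chain groups are C_0 ≅ Z^11, C_1 ≅ Z^22, C_2 ≅ Z^11.

∂_1: C_1 → C_0 sends each edge [p,q] (with p < q) to q − p.
As a 11×22 matrix over Z this has rank 9, with invariant factors (1,1,1,1,1,1,1,1,1).

The boundary map ∂_2: C_2 → C_1 acts by ∂[p,q,r] = [q,r] − [p,r] + [p,q]. For instance
  ∂[1,4,5] = [4,5] − [1,5] + [1,4],
  ∂[4,6,9] = [6,9] − [4,9] + [4,6].
The resulting 22×11 matrix has rank 11, and its Smith normal form has invariant factors (1,1,1,1,1,1,1,1,1,1,1).

Reading off H_k = ker ∂_k / im ∂_{k+1}:

  H_0: rank C_0 − rank ∂_1 = 11 − 9 = 2, and the invariant factors of ∂_1 are all 1, so H_0 ≅ Z^2.
  H_1: rank ker ∂_1 − rank ∂_2 = (22 − 9) − 11 = 2, and the invariant factors of ∂_2 are all 1, so H_1 ≅ Z^2.
  H_2: rank ker ∂_2 − rank ∂_3 = (11 − 11) − 0 = 0, and there is no ∂_3, so H_2 ≅ 0.

As a check, the Euler characteristic is 11 − 22 + 11 = 0, which agrees with 2 − 2 + 0 = 0.

Hence the Betti numbers are b_0 = 2, b_1 = 2, b_2 = 0.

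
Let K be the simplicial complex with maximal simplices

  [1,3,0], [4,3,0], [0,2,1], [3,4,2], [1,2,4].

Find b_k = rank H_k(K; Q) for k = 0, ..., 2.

K has 5 vertices, 10 edges, 5 triangles.
rank ∂_0 = 0, rank ∂_1 = 4 ⇒ b_0 = 5 − 0 − 4 = 1; all invariant factors of ∂_1 are 1 so no torsion. So H_0 = Z.
rank ∂_1 = 4, rank ∂_2 = 5 ⇒ b_1 = 10 − 4 − 5 = 1; all invariant factors of ∂_2 are 1 so no torsion. So H_1 = Z.
rank ∂_2 = 5, rank ∂_3 = 0 ⇒ b_2 = 5 − 5 − 0 = 0. So H_2 = 0.

b_0 = 1, b_1 = 1, b_2 = 0.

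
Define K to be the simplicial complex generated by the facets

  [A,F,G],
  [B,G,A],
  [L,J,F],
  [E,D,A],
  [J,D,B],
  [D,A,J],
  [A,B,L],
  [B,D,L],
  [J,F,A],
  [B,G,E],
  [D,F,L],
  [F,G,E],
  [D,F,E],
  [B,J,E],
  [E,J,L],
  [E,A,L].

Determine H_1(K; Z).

Order the vertices as A < B < D < E < F < G < J < L. Listing each simplex with vertices in this order, K has dimension 2 with simplices:

  0-simplices (8): A, B, D, E, F, G, J, L
  1-simplices (24): AB, AD, AE, AF, AG, AJ, AL, BD, BE, BG, BJ, BL, DE, DF, DJ, DL, EF, EG, EJ, EL, FG, FJ, FL, JL
  2-simplices (16): ABG, ABL, ADE, ADJ, AEL, AFG, AFJ, BDJ, BDL, BEG, BEJ, DEF, DFL, EFG, EJL, FJL

so the chain groups are C_0 ≅ Z^8, C_1 ≅ Z^24, C_2 ≅ Z^16.

The boundary map ∂_1: C_1 → C_0 is given by ∂[p,q] = [q] − [p]. For instance
  ∂BJ = J − B.
As a 8×24 matrix over Z this has rank 7, with invariant factors (1,1,1,1,1,1,1).

∂_2: C_2 → C_1 sends each 2-simplex [p,q,r] to [q,r] − [p,r] + [p,q]. For instance
  ∂ABL = BL − AL + AB,
  ∂ADE = DE − AE + AD.
This gives a 24×16 integer matrix of rank 15; reducing to Smith normal form yields diagonal entries (1,1,1,1,1,1,1,1,1,1,1,1,1,1,1).

Now H_k = ker ∂_k / im ∂_{k+1}, so:

  H_1: rank ker ∂_1 − rank ∂_2 = (24 − 7) − 15 = 2, and the invariant factors of ∂_2 are all 1, so H_1 ≅ Z^2.

H_1 ≅ Z^2.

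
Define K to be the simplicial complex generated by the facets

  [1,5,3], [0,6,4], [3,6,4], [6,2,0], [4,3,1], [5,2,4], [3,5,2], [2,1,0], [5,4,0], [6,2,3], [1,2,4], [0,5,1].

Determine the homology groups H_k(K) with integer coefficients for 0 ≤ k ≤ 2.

Order the vertices as 0 < 1 < 2 < 3 < 4 < 5 < 6. Listing each simplex with vertices in this order, K has dimension 2 with simplices:

  0-simplices (7): [0], [1], [2], [3], [4], [5], [6]
  1-simplices (18): [0,1], [0,2], [0,4], [0,5], [0,6], [1,2], [1,3], [1,4], [1,5], [2,3], [2,4], [2,5], [2,6], [3,4], [3,5], [3,6], [4,5], [4,6]
  2-simplices (12): [0,1,2], [0,1,5], [0,2,6], [0,4,5], [0,4,6], [1,2,4], [1,3,4], [1,3,5], [2,3,5], [2,3,6], [2,4,5], [3,4,6]

so the chain groups are C_0 ≅ Z^7, C_1 ≅ Z^18, C_2 ≅ Z^12.

The boundary map ∂_1: C_1 → C_0 is given by ∂[p,q] = [q] − [p].
The 7×18 boundary matrix has rank 6 and Smith normal form diag(1,1,1,1,1,1).

∂_2: C_2 → C_1 maps a triangle to the signed sum of its edges. For instance
  ∂[0,4,5] = [4,5] − [0,5] + [0,4],
  ∂[1,2,4] = [2,4] − [1,4] + [1,2].
The 18×12 boundary matrix has rank 12 and Smith normal form diag(1,1,1,1,1,1,1,1,1,1,1,2).

From H_k ≅ ker(∂_k) / im(∂_{k+1}) we obtain:

  H_0: rank C_0 − rank ∂_1 = 7 − 6 = 1, and the invariant factors of ∂_1 are all 1, so H_0 ≅ Z.
  H_1: rank ker ∂_1 − rank ∂_2 = (18 − 6) − 12 = 0, and ∂_2 has invariant factor 2 > 1, so H_1 ≅ Z/2.
  H_2: rank ker ∂_2 − rank ∂_3 = (12 − 12) − 0 = 0, and there is no ∂_3, so H_2 ≅ 0.

As a check, the Euler characteristic is 7 − 18 + 12 = 1, which agrees with 1 − 0 + 0 = 1.

H_0 ≅ Z,  H_1 ≅ Z/2,  H_2 = 0.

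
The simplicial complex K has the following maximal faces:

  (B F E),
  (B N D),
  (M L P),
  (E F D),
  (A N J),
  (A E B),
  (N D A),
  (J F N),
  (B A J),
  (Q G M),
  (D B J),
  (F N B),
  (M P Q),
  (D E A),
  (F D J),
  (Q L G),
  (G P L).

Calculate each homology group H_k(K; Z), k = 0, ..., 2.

H_0 = Z^2,  H_1 = Z ⊕ Z/2Z,  H_2 = 0.

Fix the vertex order A < B < D < E < F < G < J < L < M < N < P < Q and write every simplex with vertices in increasing order. Then dim K = 2 and the simplices of K are:

  0-simplices (12): A, B, D, E, F, G, J, L, M, N, P, Q
  1-simplices (28): AB, AD, AE, AJ, AN, BD, BE, BF, BJ, BN, DE, DF, DJ, DN, EF, FJ, FN, GL, GM, GP, GQ, JN, LM, LP, LQ, MP, MQ, PQ
  2-simplices (17): ABE, ABJ, ADE, ADN, AJN, BDJ, BDN, BEF, BFN, DEF, DFJ, FJN, GLP, GLQ, GMQ, LMP, MPQ

Hence C_0 ≅ Z^12, C_1 ≅ Z^28, C_2 ≅ Z^17.

∂_1: C_1 → C_0 is given by ∂[p,q] = [q] − [p]. For instance
  ∂DJ = J − D.
The 12×28 boundary matrix has rank 10 and Smith normal form diag(1,1,1,1,1,1,1,1,1,1).

Boundary ∂_2: C_2 → C_1 acts by ∂[p,q,r] = [q,r] − [p,r] + [p,q]. For instance
  ∂LMP = MP − LP + LM,
  ∂BDN = DN − BN + BD.
This gives a 28×17 integer matrix of rank 17; reducing to Smith normal form yields diagonal entries (1,1,1,1,1,1,1,1,1,1,1,1,1,1,1,1,2).

From H_k ≅ ker(∂_k) / im(∂_{k+1}) we obtain:

  H_0: rank C_0 − rank ∂_1 = 12 − 10 = 2, and the invariant factors of ∂_1 are all 1, so H_0 = Z^2.
  H_1: rank ker ∂_1 − rank ∂_2 = (28 − 10) − 17 = 1, and ∂_2 has invariant factor 2 > 1, so H_1 = Z ⊕ Z/2Z.
  H_2: rank ker ∂_2 − rank ∂_3 = (17 − 17) − 0 = 0, and there is no ∂_3, so H_2 = 0.

As a check, the Euler characteristic is 12 − 28 + 17 = 1, which agrees with 2 − 1 + 0 = 1.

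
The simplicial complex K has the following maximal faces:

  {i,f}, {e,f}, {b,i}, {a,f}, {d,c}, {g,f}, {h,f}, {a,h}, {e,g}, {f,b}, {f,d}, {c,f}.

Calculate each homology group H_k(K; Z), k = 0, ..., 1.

H_0 ≅ Z,  H_1 ≅ Z^4.

We work with the vertex ordering a < b < c < d < e < f < g < h < i. The simplices of K, each written with vertices in increasing order, are:

  0-simplices (9): a, b, c, d, e, f, g, h, i
  1-simplices (12): af, ah, bf, bi, cd, cf, df, ef, eg, fg, fh, fi

giving chain groups C_0 ≅ Z^9, C_1 ≅ Z^12.

Boundary ∂_1: C_1 → C_0 sends each edge [p,q] (with p < q) to q − p. For instance
  ∂cd = d − c.
As a 9×12 matrix over Z this has rank 8, with invariant factors (1,1,1,1,1,1,1,1).

Reading off H_k = ker ∂_k / im ∂_{k+1}:

  H_0: rank C_0 − rank ∂_1 = 9 − 8 = 1, and the invariant factors of ∂_1 are all 1, so H_0 ≅ Z.
  H_1: rank ker ∂_1 − rank ∂_2 = (12 − 8) − 0 = 4, and there is no ∂_2, so H_1 ≅ Z^4.

As a check, the Euler characteristic is 9 − 12 = -3, which agrees with 1 − 4 = -3.
(K is a triangulation of a wedge of 4 circles.)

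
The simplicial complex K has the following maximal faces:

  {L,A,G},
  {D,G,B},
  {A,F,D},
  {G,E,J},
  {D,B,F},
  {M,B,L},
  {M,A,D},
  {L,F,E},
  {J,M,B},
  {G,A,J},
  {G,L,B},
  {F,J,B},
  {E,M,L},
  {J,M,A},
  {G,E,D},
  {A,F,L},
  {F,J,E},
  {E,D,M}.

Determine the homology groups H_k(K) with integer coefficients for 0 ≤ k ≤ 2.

K has 9 vertices, 27 edges, 18 triangles.
rank ∂_0 = 0, rank ∂_1 = 8 ⇒ b_0 = 9 − 0 − 8 = 1; all invariant factors of ∂_1 are 1 so no torsion. So H_0 = Z.
rank ∂_1 = 8, rank ∂_2 = 17 ⇒ b_1 = 27 − 8 − 17 = 2; all invariant factors of ∂_2 are 1 so no torsion. So H_1 = Z^2.
rank ∂_2 = 17, rank ∂_3 = 0 ⇒ b_2 = 18 − 17 − 0 = 1. So H_2 = Z.

H_0 = Z,  H_1 = Z^2,  H_2 = Z.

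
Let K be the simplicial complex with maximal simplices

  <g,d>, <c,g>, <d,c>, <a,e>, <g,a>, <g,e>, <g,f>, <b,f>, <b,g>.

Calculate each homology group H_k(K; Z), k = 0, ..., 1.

H_0 ≅ Z,  H_1 ≅ Z^3.

Take the total order a < b < c < d < e < f < g on the vertex set. Then K (dimension 1) consists of the simplices:

  0-simplices (7): a, b, c, d, e, f, g
  1-simplices (9): ae, ag, bf, bg, cd, cg, dg, eg, fg

Hence C_0 ≅ Z^7, C_1 ≅ Z^9.

The boundary map ∂_1: C_1 → C_0 maps an edge to its endpoints' difference, ∂[p,q] = q − p.
The resulting 7×9 matrix has rank 6, and its Smith normal form has invariant factors (1,1,1,1,1,1).

Computing H_k = (kernel of ∂_k) / (image of ∂_{k+1}):

  H_0: rank C_0 − rank ∂_1 = 7 − 6 = 1, and the invariant factors of ∂_1 are all 1, so H_0 = Z.
  H_1: rank ker ∂_1 − rank ∂_2 = (9 − 6) − 0 = 3, and there is no ∂_2, so H_1 = Z^3.

(K is a triangulation of a wedge of 3 circles.)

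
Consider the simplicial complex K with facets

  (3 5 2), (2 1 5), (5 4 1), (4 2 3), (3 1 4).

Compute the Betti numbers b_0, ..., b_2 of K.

K has 5 vertices, 10 edges, 5 triangles.
rank ∂_0 = 0, rank ∂_1 = 4 ⇒ b_0 = 5 − 0 − 4 = 1; all invariant factors of ∂_1 are 1 so no torsion. So H_0 ≅ Z.
rank ∂_1 = 4, rank ∂_2 = 5 ⇒ b_1 = 10 − 4 − 5 = 1; all invariant factors of ∂_2 are 1 so no torsion. So H_1 ≅ Z.
rank ∂_2 = 5, rank ∂_3 = 0 ⇒ b_2 = 5 − 5 − 0 = 0. So H_2 ≅ 0.

b_0 = 1, b_1 = 1, b_2 = 0.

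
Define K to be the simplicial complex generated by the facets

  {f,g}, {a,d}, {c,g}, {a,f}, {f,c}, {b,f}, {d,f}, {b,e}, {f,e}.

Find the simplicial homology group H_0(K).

H_0 = Z.

K has 7 vertices, 9 edges.
rank ∂_0 = 0, rank ∂_1 = 6 ⇒ b_0 = 7 − 0 − 6 = 1; all invariant factors of ∂_1 are 1 so no torsion. So H_0 = Z.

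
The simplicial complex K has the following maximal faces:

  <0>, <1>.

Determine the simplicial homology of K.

H_0 = Z^2.

We work with the vertex ordering 0 < 1. The simplices of K, each written with vertices in increasing order, are:

  0-simplices (2): [0], [1]

so the chain groups are C_0 ≅ Z^2.

Reading off H_k = ker ∂_k / im ∂_{k+1}:

  H_0: rank C_0 − rank ∂_1 = 2 − 0 = 2, and there is no ∂_1, so H_0 = Z^2.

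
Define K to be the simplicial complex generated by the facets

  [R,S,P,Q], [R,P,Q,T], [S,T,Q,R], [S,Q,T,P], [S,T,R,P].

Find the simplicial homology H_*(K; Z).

Order the vertices as P < Q < R < S < T. Listing each simplex with vertices in this order, K has dimension 3 with simplices:

  0-simplices (5): P, Q, R, S, T
  1-simplices (10): PQ, PR, PS, PT, QR, QS, QT, RS, RT, ST
  2-simplices (10): PQR, PQS, PQT, PRS, PRT, PST, QRS, QRT, QST, RST
  3-simplices (5): PQRS, PQRT, PQST, PRST, QRST

giving chain groups C_0 ≅ Z^5, C_1 ≅ Z^10, C_2 ≅ Z^10, C_3 ≅ Z^5.

∂_1: C_1 → C_0 is given by ∂[p,q] = [q] − [p]. For instance
  ∂PS = S − P.
The resulting 5×10 matrix has rank 4, and its Smith normal form has invariant factors (1,1,1,1).

∂_2: C_2 → C_1 acts by ∂[p,q,r] = [q,r] − [p,r] + [p,q]. For instance
  ∂QRT = RT − QT + QR,
  ∂QRS = RS − QS + QR.
The 10×10 boundary matrix has rank 6 and Smith normal form diag(1,1,1,1,1,1).

Boundary ∂_3: C_3 → C_2 sends each 3-simplex σ to the alternating sum Σ_i (−1)^i (σ with its i-th vertex removed). For instance
  ∂PRST = RST − PST + PRT − PRS,
  ∂PQST = QST − PST + PQT − PQS.
As a 10×5 matrix over Z this has rank 4, with invariant factors (1,1,1,1).

Computing H_k = (kernel of ∂_k) / (image of ∂_{k+1}):

  H_0: rank C_0 − rank ∂_1 = 5 − 4 = 1, and the invariant factors of ∂_1 are all 1, so H_0 = Z.
  H_1: rank ker ∂_1 − rank ∂_2 = (10 − 4) − 6 = 0, and the invariant factors of ∂_2 are all 1, so H_1 = 0.
  H_2: rank ker ∂_2 − rank ∂_3 = (10 − 6) − 4 = 0, and the invariant factors of ∂_3 are all 1, so H_2 = 0.
  H_3: rank ker ∂_3 − rank ∂_4 = (5 − 4) − 0 = 1, and there is no ∂_4, so H_3 = Z.

(K is a triangulation of the 3-sphere S^3.)

H_0 = Z,  H_1 = 0,  H_2 = 0,  H_3 = Z.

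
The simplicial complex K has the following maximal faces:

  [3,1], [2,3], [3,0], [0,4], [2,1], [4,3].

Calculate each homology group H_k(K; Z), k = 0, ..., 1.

H_0 ≅ Z,  H_1 ≅ Z^2.

K has 5 vertices, 6 edges.
rank ∂_0 = 0, rank ∂_1 = 4 ⇒ b_0 = 5 − 0 − 4 = 1; all invariant factors of ∂_1 are 1 so no torsion. So H_0 = Z.
rank ∂_1 = 4, rank ∂_2 = 0 ⇒ b_1 = 6 − 4 − 0 = 2. So H_1 = Z^2.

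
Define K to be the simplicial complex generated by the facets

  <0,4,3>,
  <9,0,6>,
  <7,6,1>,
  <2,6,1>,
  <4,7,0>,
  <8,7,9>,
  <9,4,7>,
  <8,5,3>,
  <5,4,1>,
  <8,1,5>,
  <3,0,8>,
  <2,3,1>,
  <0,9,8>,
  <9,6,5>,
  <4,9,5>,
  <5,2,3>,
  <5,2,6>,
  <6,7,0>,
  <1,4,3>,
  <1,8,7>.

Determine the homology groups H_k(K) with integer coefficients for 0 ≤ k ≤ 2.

H_0 = Z,  H_1 = Z ⊕ Z/2Z,  H_2 = 0.

Fix the vertex order 0 < 1 < 2 < 3 < 4 < 5 < 6 < 7 < 8 < 9 and write every simplex with vertices in increasing order. Then dim K = 2 and the simplices of K are:

  0-simplices (10): [0], [1], [2], [3], [4], [5], [6], [7], [8], [9]
  1-simplices (30): (30 of them)
  2-simplices (20): (20 of them)

Hence C_0 ≅ Z^10, C_1 ≅ Z^30, C_2 ≅ Z^20.

Boundary ∂_1: C_1 → C_0 is given by ∂[p,q] = [q] − [p]. For instance
  ∂[1,7] = [7] − [1].
The resulting 10×30 matrix has rank 9, and its Smith normal form has invariant factors (1,1,1,1,1,1,1,1,1).

∂_2: C_2 → C_1 sends each 2-simplex [p,q,r] to [q,r] − [p,r] + [p,q]. For instance
  ∂[0,6,7] = [6,7] − [0,7] + [0,6],
  ∂[0,3,8] = [3,8] − [0,8] + [0,3].
The resulting 30×20 matrix has rank 20, and its Smith normal form has invariant factors (1,1,1,1,1,1,1,1,1,1,1,1,1,1,1,1,1,1,1,2).

Computing H_k = (kernel of ∂_k) / (image of ∂_{k+1}):

  H_0: rank C_0 − rank ∂_1 = 10 − 9 = 1, and the invariant factors of ∂_1 are all 1, so H_0 = Z.
  H_1: rank ker ∂_1 − rank ∂_2 = (30 − 9) − 20 = 1, and ∂_2 has invariant factor 2 > 1, so H_1 = Z ⊕ Z/2Z.
  H_2: rank ker ∂_2 − rank ∂_3 = (20 − 20) − 0 = 0, and there is no ∂_3, so H_2 = 0.

As a check, the Euler characteristic is 10 − 30 + 20 = 0, which agrees with 1 − 1 + 0 = 0.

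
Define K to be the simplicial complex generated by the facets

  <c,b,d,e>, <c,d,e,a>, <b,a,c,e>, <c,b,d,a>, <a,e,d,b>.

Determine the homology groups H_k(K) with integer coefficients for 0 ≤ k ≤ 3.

H_0 ≅ Z,  H_1 = 0,  H_2 = 0,  H_3 ≅ Z.

Take the total order a < b < c < d < e on the vertex set. Then K (dimension 3) consists of the simplices:

  0-simplices (5): a, b, c, d, e
  1-simplices (10): ab, ac, ad, ae, bc, bd, be, cd, ce, de
  2-simplices (10): abc, abd, abe, acd, ace, ade, bcd, bce, bde, cde
  3-simplices (5): abcd, abce, abde, acde, bcde

so the chain groups are C_0 ≅ Z^5, C_1 ≅ Z^10, C_2 ≅ Z^10, C_3 ≅ Z^5.

Boundary ∂_1: C_1 → C_0 maps an edge to its endpoints' difference, ∂[p,q] = q − p. For instance
  ∂bc = c − b.
The 5×10 boundary matrix has rank 4 and Smith normal form diag(1,1,1,1).

∂_2: C_2 → C_1 sends each 2-simplex [p,q,r] to [q,r] − [p,r] + [p,q]. For instance
  ∂bce = ce − be + bc,
  ∂cde = de − ce + cd.
The resulting 10×10 matrix has rank 6, and its Smith normal form has invariant factors (1,1,1,1,1,1).

Boundary ∂_3: C_3 → C_2 sends each 3-simplex σ to the alternating sum Σ_i (−1)^i (σ with its i-th vertex removed). For instance
  ∂abde = bde − ade + abe − abd,
  ∂abce = bce − ace + abe − abc.
The resulting 10×5 matrix has rank 4, and its Smith normal form has invariant factors (1,1,1,1).

From H_k ≅ ker(∂_k) / im(∂_{k+1}) we obtain:

  H_0: rank C_0 − rank ∂_1 = 5 − 4 = 1, and the invariant factors of ∂_1 are all 1, so H_0 ≅ Z.
  H_1: rank ker ∂_1 − rank ∂_2 = (10 − 4) − 6 = 0, and the invariant factors of ∂_2 are all 1, so H_1 ≅ 0.
  H_2: rank ker ∂_2 − rank ∂_3 = (10 − 6) − 4 = 0, and the invariant factors of ∂_3 are all 1, so H_2 ≅ 0.
  H_3: rank ker ∂_3 − rank ∂_4 = (5 − 4) − 0 = 1, and there is no ∂_4, so H_3 ≅ Z.

As a check, the Euler characteristic is 5 − 10 + 10 − 5 = 0, which agrees with 1 − 0 + 0 − 1 = 0.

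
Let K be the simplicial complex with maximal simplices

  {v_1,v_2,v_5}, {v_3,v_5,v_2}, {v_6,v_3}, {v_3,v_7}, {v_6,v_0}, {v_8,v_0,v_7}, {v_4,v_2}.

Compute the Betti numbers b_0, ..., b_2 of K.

Fix the vertex order v_0 < v_1 < v_2 < v_3 < v_4 < v_5 < v_6 < v_7 < v_8 and write every simplex with vertices in increasing order. Then dim K = 2 and the simplices of K are:

  0-simplices (9): [v_0], [v_1], [v_2], [v_3], [v_4], [v_5], [v_6], [v_7], [v_8]
  1-simplices (12): [v_0,v_6], [v_0,v_7], [v_0,v_8], [v_1,v_2], [v_1,v_5], [v_2,v_3], [v_2,v_4], [v_2,v_5], [v_3,v_5], [v_3,v_6], [v_3,v_7], [v_7,v_8]
  2-simplices (3): [v_0,v_7,v_8], [v_1,v_2,v_5], [v_2,v_3,v_5]

so the chain groups are C_0 ≅ Z^9, C_1 ≅ Z^12, C_2 ≅ Z^3.

The boundary map ∂_1: C_1 → C_0 maps an edge to its endpoints' difference, ∂[p,q] = q − p.
This gives a 9×12 integer matrix of rank 8; reducing to Smith normal form yields diagonal entries (1,1,1,1,1,1,1,1).

∂_2: C_2 → C_1 sends each 2-simplex [p,q,r] to [q,r] − [p,r] + [p,q]. For instance
  ∂[v_0,v_7,v_8] = [v_7,v_8] − [v_0,v_8] + [v_0,v_7],
  ∂[v_2,v_3,v_5] = [v_3,v_5] − [v_2,v_5] + [v_2,v_3].
The resulting 12×3 matrix has rank 3, and its Smith normal form has invariant factors (1,1,1).

Now H_k = ker ∂_k / im ∂_{k+1}, so:

  H_0: rank C_0 − rank ∂_1 = 9 − 8 = 1, and the invariant factors of ∂_1 are all 1, so H_0 = Z.
  H_1: rank ker ∂_1 − rank ∂_2 = (12 − 8) − 3 = 1, and the invariant factors of ∂_2 are all 1, so H_1 = Z.
  H_2: rank ker ∂_2 − rank ∂_3 = (3 − 3) − 0 = 0, and there is no ∂_3, so H_2 = 0.

As a check, the Euler characteristic is 9 − 12 + 3 = 0, which agrees with 1 − 1 + 0 = 0.

Hence the Betti numbers are b_0 = 1, b_1 = 1, b_2 = 0.

b_0 = 1, b_1 = 1, b_2 = 0.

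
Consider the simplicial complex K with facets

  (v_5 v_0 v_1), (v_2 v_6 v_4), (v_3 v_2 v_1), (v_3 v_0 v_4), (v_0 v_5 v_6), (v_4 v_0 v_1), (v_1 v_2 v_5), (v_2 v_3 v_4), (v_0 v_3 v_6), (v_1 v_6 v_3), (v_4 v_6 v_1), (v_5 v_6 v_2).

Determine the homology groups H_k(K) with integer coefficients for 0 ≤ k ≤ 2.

H_0 ≅ Z,  H_1 ≅ Z_2,  H_2 = 0.

Order the vertices as v_0 < v_1 < v_2 < v_3 < v_4 < v_5 < v_6. Listing each simplex with vertices in this order, K has dimension 2 with simplices:

  0-simplices (7): [v_0], [v_1], [v_2], [v_3], [v_4], [v_5], [v_6]
  1-simplices (18): (18 of them)
  2-simplices (12): (12 of them)

giving chain groups C_0 ≅ Z^7, C_1 ≅ Z^18, C_2 ≅ Z^12.

The boundary map ∂_1: C_1 → C_0 maps an edge to its endpoints' difference, ∂[p,q] = q − p.
This gives a 7×18 integer matrix of rank 6; reducing to Smith normal form yields diagonal entries (1,1,1,1,1,1).

Boundary ∂_2: C_2 → C_1 acts by ∂[p,q,r] = [q,r] − [p,r] + [p,q]. For instance
  ∂[v_1,v_2,v_3] = [v_2,v_3] − [v_1,v_3] + [v_1,v_2],
  ∂[v_1,v_3,v_6] = [v_3,v_6] − [v_1,v_6] + [v_1,v_3].
The resulting 18×12 matrix has rank 12, and its Smith normal form has invariant factors (1,1,1,1,1,1,1,1,1,1,1,2).

Reading off H_k = ker ∂_k / im ∂_{k+1}:

  H_0: rank C_0 − rank ∂_1 = 7 − 6 = 1, and the invariant factors of ∂_1 are all 1, so H_0 ≅ Z.
  H_1: rank ker ∂_1 − rank ∂_2 = (18 − 6) − 12 = 0, and ∂_2 has invariant factor 2 > 1, so H_1 ≅ Z_2.
  H_2: rank ker ∂_2 − rank ∂_3 = (12 − 12) − 0 = 0, and there is no ∂_3, so H_2 ≅ 0.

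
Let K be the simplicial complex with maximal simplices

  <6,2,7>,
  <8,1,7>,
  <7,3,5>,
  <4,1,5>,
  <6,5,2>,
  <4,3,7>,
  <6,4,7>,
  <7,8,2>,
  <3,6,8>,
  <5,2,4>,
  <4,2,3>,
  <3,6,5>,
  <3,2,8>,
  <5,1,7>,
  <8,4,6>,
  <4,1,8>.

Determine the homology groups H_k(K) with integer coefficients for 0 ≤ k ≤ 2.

H_0 ≅ Z,  H_1 ≅ Z^2,  H_2 ≅ Z.

Take the total order 1 < 2 < 3 < 4 < 5 < 6 < 7 < 8 on the vertex set. Then K (dimension 2) consists of the simplices:

  0-simplices (8): [1], [2], [3], [4], [5], [6], [7], [8]
  1-simplices (24): (24 of them)
  2-simplices (16): [1,4,5], [1,4,8], [1,5,7], [1,7,8], [2,3,4], [2,3,8], [2,4,5], [2,5,6], [2,6,7], [2,7,8], [3,4,7], [3,5,6], [3,5,7], [3,6,8], [4,6,7], [4,6,8]

so the chain groups are C_0 ≅ Z^8, C_1 ≅ Z^24, C_2 ≅ Z^16.

∂_1: C_1 → C_0 sends each edge [p,q] (with p < q) to q − p. For instance
  ∂[6,7] = [7] − [6].
This gives a 8×24 integer matrix of rank 7; reducing to Smith normal form yields diagonal entries (1,1,1,1,1,1,1).

The boundary map ∂_2: C_2 → C_1 sends each 2-simplex [p,q,r] to [q,r] − [p,r] + [p,q]. For instance
  ∂[2,3,4] = [3,4] − [2,4] + [2,3],
  ∂[1,4,5] = [4,5] − [1,5] + [1,4].
The resulting 24×16 matrix has rank 15, and its Smith normal form has invariant factors (1,1,1,1,1,1,1,1,1,1,1,1,1,1,1).

Now H_k = ker ∂_k / im ∂_{k+1}, so:

  H_0: rank C_0 − rank ∂_1 = 8 − 7 = 1, and the invariant factors of ∂_1 are all 1, so H_0 ≅ Z.
  H_1: rank ker ∂_1 − rank ∂_2 = (24 − 7) − 15 = 2, and the invariant factors of ∂_2 are all 1, so H_1 ≅ Z^2.
  H_2: rank ker ∂_2 − rank ∂_3 = (16 − 15) − 0 = 1, and there is no ∂_3, so H_2 ≅ Z.

(K is a triangulation of the torus T^2.)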